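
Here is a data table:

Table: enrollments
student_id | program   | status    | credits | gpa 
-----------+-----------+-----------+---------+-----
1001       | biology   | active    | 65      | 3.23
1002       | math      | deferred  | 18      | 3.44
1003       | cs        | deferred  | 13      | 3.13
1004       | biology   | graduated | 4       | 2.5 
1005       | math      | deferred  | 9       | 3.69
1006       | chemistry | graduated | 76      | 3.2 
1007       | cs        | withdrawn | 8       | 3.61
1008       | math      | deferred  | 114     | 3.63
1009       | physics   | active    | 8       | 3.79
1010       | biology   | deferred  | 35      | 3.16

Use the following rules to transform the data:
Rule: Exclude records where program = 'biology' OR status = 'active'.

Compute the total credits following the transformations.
238

Step 1: Find records where program = 'biology' OR status = 'active'
Step 2: 4 records match, summing to 112
Step 3: Original sum: 350
Step 4: Remaining sum = 350 - 112 = 238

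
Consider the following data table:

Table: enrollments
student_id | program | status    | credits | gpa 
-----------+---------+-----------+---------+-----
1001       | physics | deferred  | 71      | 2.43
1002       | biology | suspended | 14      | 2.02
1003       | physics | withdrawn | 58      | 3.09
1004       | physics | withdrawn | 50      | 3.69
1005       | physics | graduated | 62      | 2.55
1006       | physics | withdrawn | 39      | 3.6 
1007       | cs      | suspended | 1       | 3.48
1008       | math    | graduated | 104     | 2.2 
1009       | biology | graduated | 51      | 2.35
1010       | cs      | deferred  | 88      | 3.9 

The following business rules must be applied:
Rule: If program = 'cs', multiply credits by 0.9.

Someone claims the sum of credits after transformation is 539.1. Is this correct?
No, the correct result is 529.1.

Step 1: Calculate the correct sum after transformation
Step 2: Apply multiplier 0.9 to records where program = 'cs'
Step 3: Correct result = 529.1
Step 4: Claimed result = 539.1
Step 5: 529.1 ≠ 539.1
Conclusion: The claimed result is incorrect. The correct answer is 529.1.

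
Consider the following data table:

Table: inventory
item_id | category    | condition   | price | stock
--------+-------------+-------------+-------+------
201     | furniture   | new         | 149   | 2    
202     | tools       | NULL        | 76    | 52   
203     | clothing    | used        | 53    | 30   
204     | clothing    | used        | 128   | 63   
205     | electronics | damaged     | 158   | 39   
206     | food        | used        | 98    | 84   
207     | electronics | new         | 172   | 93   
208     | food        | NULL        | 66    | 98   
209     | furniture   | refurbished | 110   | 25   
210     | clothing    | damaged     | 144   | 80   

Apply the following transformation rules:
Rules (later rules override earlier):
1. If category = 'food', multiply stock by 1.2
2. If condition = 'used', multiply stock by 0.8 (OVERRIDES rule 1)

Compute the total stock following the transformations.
550.2

Step 1: Rule 2 takes priority for records with condition = 'used'
  - 3 records: 177 × 0.8 = 141.6
Step 2: Rule 1 applies to remaining records with category = 'food'
  - 1 records: 98 × 1.2 = 117.6
Step 3: Other records unchanged: 291
Step 4: Final sum = 141.6 + 117.6 + 291 = 550.2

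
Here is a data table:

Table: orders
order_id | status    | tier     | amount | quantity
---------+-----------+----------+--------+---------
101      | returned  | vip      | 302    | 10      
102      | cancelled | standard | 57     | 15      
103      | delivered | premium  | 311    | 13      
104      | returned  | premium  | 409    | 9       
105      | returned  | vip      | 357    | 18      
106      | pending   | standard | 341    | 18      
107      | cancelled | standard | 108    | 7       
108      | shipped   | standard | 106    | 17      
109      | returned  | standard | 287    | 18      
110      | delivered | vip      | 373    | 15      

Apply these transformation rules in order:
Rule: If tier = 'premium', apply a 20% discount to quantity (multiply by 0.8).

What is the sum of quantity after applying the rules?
135.6

Step 1: Records with tier = 'premium' have total quantity = 22
Step 2: Apply multiplier: 22 × 0.8 = 17.6
Step 3: Other records total: 118
Step 4: Final sum = 17.6 + 118 = 135.6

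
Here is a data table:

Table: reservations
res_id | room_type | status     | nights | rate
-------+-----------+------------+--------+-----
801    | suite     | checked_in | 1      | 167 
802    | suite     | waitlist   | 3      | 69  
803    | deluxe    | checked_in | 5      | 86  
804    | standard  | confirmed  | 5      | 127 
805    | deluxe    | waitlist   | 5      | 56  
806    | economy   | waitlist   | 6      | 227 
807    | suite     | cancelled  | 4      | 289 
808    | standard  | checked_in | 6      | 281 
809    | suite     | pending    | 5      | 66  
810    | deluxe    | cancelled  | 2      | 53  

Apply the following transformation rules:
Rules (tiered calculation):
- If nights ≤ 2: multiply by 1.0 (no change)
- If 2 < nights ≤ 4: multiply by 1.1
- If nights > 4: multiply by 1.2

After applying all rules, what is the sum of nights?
49.1

Step 1: Tier 1 (nights ≤ 2): 2 records, sum = 3 × 1.0 = 3.0
Step 2: Tier 2 (2 < nights ≤ 4): 2 records, sum = 7 × 1.1 = 7.7
Step 3: Tier 3 (nights > 4): 6 records, sum = 32 × 1.2 = 38.4
Step 4: Final sum = 3.0 + 7.7 + 38.4 = 49.1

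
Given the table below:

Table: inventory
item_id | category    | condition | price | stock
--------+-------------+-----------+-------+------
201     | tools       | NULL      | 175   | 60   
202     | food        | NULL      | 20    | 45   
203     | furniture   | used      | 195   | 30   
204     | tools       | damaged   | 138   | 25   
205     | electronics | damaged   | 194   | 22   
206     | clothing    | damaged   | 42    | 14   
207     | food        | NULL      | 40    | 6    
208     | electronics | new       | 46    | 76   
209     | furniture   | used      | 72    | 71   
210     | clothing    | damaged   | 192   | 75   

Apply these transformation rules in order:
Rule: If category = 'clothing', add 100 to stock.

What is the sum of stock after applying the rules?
624

Step 1: Count records where category = 'clothing': 2
Step 2: Total bonus added: 2 × 100 = 200
Step 3: Original sum of stock: 424
Step 4: Final sum = 424 + 200 = 624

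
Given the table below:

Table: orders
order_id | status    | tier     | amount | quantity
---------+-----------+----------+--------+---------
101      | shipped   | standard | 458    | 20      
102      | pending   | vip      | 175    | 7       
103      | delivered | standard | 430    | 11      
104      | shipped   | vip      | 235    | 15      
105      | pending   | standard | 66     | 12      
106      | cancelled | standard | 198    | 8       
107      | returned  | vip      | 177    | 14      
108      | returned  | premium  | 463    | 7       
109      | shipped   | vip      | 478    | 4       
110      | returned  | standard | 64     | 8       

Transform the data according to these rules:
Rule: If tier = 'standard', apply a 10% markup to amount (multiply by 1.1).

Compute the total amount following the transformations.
2865.6

Step 1: Records with tier = 'standard' have total amount = 1216
Step 2: Apply multiplier: 1216 × 1.1 = 1337.6
Step 3: Other records total: 1528
Step 4: Final sum = 1337.6 + 1528 = 2865.6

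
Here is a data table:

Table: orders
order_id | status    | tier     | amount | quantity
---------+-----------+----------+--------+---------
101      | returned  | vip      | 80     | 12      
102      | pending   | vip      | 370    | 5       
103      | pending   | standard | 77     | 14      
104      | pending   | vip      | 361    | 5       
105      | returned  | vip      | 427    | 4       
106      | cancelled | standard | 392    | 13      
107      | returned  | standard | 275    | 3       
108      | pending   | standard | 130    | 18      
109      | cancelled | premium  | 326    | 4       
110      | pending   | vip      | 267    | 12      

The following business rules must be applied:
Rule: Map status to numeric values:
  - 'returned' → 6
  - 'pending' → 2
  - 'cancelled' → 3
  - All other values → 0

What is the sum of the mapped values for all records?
34

Step 1: Apply mapping to each record
Step 2: Count by status:
  'returned': 3 records × 6 = 18
  'pending': 5 records × 2 = 10
  'cancelled': 2 records × 3 = 6
Step 3: Sum all mapped values = 34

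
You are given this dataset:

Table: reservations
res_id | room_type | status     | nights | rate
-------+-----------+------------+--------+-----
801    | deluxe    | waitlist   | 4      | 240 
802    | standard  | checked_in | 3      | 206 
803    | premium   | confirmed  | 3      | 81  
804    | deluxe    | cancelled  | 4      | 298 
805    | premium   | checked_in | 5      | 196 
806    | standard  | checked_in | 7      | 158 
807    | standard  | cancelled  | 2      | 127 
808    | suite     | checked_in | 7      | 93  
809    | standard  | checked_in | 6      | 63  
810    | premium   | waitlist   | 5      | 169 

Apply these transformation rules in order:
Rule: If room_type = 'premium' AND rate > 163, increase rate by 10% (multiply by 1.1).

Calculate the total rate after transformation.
1667.5

Step 1: Find records where room_type = 'premium' AND rate > 163
Step 2: 2 records match, summing to 365
Step 3: After multiplier: 365 × 1.1 = 401.5
Step 4: Unaffected records sum: 1266
Step 5: Final sum = 401.5 + 1266 = 1667.5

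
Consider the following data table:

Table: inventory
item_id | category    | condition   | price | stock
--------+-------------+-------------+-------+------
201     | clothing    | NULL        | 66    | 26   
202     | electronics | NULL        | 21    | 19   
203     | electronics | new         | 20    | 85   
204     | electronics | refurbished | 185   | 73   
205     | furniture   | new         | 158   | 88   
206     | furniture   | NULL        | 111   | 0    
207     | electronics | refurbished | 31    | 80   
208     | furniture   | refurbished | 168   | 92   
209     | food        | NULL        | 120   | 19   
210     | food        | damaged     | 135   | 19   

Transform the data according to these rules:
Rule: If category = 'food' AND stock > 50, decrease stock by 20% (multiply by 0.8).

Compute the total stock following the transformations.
501

Step 1: Find records where category = 'food' AND stock > 50
Step 2: 0 records match, summing to 0
Step 3: After multiplier: 0 × 0.8 = 0.0
Step 4: Unaffected records sum: 501
Step 5: Final sum = 0.0 + 501 = 501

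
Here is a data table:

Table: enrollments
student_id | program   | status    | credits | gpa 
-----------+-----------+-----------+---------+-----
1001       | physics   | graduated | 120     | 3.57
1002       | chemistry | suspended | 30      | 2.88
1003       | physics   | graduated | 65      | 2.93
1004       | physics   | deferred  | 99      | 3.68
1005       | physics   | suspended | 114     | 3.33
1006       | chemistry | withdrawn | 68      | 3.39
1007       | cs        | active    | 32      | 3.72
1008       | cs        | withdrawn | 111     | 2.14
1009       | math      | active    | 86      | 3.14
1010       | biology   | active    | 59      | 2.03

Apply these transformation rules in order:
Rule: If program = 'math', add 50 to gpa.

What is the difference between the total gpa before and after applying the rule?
50.0

Step 1: Original sum of gpa = 30.81
Step 2: 1 records have program = 'math'
Step 3: Each affected record changes by 50
Step 4: Total change = 1 × 50 = 50
Step 5: New sum = 30.81 + 50 = 80.81
Step 6: Difference = |80.81 - 30.81| = 50.0
        (Sum increased by 50.0)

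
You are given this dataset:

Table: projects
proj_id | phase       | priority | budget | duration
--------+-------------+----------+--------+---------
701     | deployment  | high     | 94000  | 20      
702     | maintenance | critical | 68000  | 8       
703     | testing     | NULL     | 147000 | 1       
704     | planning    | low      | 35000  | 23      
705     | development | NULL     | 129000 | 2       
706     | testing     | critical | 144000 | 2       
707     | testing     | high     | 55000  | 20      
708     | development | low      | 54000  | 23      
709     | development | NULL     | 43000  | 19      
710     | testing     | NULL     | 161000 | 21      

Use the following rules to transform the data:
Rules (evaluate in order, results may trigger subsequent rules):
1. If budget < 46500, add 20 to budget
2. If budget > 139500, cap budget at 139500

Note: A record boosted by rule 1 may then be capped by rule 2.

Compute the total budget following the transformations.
896540

Step 1: Apply rule 1 to records with budget < 46500
  - 2 records get bonus of 20
  - Of these, 0 records then exceed 139500 and get capped
Step 2: Apply rule 2 to records with budget > 139500
  - 3 records (original) are capped
Step 3: Calculate final sum = 896540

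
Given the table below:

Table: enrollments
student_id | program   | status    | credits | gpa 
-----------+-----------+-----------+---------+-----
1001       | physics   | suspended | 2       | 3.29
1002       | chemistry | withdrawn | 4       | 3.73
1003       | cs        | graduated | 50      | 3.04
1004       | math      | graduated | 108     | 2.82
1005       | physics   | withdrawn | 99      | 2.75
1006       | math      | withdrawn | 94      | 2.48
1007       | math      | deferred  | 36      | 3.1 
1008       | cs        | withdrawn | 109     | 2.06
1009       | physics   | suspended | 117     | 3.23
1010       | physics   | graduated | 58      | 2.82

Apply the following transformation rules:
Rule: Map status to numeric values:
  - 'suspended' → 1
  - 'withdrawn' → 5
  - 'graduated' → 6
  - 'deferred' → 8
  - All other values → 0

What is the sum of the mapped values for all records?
48

Step 1: Apply mapping to each record
Step 2: Count by status:
  'suspended': 2 records × 1 = 2
  'withdrawn': 4 records × 5 = 20
  'graduated': 3 records × 6 = 18
  'deferred': 1 records × 8 = 8
Step 3: Sum all mapped values = 48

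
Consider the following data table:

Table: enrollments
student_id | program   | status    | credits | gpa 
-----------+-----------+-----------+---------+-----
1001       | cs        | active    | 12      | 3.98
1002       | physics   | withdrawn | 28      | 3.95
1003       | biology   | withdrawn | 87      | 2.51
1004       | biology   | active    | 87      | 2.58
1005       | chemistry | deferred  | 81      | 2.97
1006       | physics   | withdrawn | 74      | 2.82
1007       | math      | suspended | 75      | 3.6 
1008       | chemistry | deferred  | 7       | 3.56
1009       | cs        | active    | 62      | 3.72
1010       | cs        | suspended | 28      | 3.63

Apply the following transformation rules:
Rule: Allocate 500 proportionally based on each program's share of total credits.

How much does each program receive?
biology: 160.81, chemistry: 81.33, cs: 94.27, math: 69.32, physics: 94.27

Step 1: Calculate total credits = 541
Step 2: Calculate each program's proportion:
  biology: 174/541 = 32.16% → 160.81
  chemistry: 88/541 = 16.27% → 81.33
  cs: 102/541 = 18.85% → 94.27
  math: 75/541 = 13.86% → 69.32
  physics: 102/541 = 18.85% → 94.27
Step 3: Verify: sum of allocations ≈ 500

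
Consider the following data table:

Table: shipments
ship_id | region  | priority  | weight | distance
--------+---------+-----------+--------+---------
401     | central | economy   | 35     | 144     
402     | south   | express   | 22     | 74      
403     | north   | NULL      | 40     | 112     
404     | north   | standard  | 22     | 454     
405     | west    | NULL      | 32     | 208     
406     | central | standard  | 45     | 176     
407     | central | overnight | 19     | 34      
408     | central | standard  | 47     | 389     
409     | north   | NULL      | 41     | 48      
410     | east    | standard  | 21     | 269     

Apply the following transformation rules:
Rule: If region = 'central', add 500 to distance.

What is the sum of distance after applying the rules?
3908

Step 1: Count records where region = 'central': 4
Step 2: Total bonus added: 4 × 500 = 2000
Step 3: Original sum of distance: 1908
Step 4: Final sum = 1908 + 2000 = 3908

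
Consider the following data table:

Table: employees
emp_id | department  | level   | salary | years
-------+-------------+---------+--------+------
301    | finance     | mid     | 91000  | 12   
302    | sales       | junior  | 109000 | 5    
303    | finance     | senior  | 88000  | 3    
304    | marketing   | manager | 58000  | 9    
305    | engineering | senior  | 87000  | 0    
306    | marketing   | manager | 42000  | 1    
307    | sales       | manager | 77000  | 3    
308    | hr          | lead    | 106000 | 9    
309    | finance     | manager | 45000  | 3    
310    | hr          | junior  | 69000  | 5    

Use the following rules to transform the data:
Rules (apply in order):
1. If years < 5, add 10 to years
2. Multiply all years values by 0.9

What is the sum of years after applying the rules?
90.0

Step 1: Apply Rule 1 - Add 10 to records with years < 5
  - 5 records affected: 10 + (5 × 10) = 60
  - Unaffected records: 40
  - Sum after Rule 1: 100
Step 2: Apply Rule 2 - Multiply all by 0.9
  - 100 × 0.9 = 90.0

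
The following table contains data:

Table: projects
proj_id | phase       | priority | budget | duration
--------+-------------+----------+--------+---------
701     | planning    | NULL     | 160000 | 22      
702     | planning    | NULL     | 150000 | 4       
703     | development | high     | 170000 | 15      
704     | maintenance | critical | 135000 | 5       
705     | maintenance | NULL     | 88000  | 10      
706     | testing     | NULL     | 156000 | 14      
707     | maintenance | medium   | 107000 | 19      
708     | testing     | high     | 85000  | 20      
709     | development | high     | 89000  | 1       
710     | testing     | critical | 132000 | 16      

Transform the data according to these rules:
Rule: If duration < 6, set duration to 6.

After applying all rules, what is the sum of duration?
134

Step 1: 3 records have duration < 6
Step 2: These records originally summed to 10
Step 3: After setting to minimum: 3 × 6 = 18
Step 4: Unaffected records sum: 116
Step 5: Final sum = 18 + 116 = 134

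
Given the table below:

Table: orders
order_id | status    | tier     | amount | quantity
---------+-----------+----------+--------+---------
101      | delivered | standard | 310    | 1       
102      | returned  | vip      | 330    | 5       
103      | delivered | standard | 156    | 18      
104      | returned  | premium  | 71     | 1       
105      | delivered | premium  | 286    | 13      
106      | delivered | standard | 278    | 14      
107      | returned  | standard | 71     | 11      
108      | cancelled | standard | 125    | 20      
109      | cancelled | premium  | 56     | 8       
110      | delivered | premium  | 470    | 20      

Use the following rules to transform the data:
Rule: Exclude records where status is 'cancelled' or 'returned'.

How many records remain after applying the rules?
5

Step 1: Count records to exclude
  - 2 (cancelled) + 3 (returned) = 5 records
Step 2: Total records: 10
Step 3: Remaining = 10 - 5 = 5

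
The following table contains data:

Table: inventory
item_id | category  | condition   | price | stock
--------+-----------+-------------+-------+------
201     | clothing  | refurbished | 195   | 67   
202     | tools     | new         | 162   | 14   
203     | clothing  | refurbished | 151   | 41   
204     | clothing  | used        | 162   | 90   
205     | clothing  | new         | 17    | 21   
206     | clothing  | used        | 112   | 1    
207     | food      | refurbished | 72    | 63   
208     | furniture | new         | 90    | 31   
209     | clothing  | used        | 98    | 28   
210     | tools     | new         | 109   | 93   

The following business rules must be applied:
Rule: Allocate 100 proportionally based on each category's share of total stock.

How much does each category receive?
clothing: 55.23, food: 14.03, furniture: 6.9, tools: 23.83

Step 1: Calculate total stock = 449
Step 2: Calculate each category's proportion:
  clothing: 248/449 = 55.23% → 55.23
  food: 63/449 = 14.03% → 14.03
  furniture: 31/449 = 6.90% → 6.9
  tools: 107/449 = 23.83% → 23.83
Step 3: Verify: sum of allocations ≈ 100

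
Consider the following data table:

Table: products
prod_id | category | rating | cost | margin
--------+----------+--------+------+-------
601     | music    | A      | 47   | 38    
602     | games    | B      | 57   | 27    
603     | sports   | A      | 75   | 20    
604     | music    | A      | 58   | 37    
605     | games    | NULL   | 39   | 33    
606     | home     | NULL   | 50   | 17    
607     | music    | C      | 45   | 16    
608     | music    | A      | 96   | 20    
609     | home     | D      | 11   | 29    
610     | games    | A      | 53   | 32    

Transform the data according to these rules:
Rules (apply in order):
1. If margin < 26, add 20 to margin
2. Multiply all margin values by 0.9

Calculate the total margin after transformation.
314.1

Step 1: Apply Rule 1 - Add 20 to records with margin < 26
  - 4 records affected: 73 + (4 × 20) = 153
  - Unaffected records: 196
  - Sum after Rule 1: 349
Step 2: Apply Rule 2 - Multiply all by 0.9
  - 349 × 0.9 = 314.1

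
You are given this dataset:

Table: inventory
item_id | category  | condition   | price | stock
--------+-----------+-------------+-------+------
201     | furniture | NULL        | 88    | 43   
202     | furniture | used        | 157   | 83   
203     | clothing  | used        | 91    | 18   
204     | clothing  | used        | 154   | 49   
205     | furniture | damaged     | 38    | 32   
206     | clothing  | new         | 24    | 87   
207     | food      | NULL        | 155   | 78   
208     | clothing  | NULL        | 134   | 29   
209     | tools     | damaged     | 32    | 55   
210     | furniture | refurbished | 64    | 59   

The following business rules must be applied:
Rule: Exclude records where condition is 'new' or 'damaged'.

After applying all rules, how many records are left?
7

Step 1: Count records to exclude
  - 1 (new) + 2 (damaged) = 3 records
Step 2: Total records: 10
Step 3: Remaining = 10 - 3 = 7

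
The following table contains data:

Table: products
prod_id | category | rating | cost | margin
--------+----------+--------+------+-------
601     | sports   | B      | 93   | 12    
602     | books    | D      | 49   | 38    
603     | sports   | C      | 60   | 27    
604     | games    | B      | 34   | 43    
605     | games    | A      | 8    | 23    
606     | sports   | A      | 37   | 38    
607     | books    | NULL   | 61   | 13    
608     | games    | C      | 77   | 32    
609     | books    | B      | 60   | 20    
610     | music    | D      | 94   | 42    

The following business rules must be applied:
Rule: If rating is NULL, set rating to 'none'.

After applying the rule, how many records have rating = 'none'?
1

Step 1: Count records where rating IS NULL
Step 2: Found 1 records with NULL rating
Step 3: These records will have rating set to 'none'
Step 4: Records already having rating = 'none': 0
Step 5: Answer: 1 + 0 = 1 records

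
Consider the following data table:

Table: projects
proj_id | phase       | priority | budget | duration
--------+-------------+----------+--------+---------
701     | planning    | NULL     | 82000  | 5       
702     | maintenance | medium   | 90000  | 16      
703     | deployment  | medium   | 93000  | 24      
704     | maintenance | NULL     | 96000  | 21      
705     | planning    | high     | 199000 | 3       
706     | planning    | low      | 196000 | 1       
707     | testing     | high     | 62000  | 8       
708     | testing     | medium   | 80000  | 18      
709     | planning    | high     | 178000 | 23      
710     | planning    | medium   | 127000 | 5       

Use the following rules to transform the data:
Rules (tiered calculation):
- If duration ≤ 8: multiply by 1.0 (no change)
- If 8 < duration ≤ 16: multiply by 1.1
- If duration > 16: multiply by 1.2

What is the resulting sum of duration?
142.8

Step 1: Tier 1 (duration ≤ 8): 5 records, sum = 22 × 1.0 = 22.0
Step 2: Tier 2 (8 < duration ≤ 16): 1 records, sum = 16 × 1.1 = 17.6
Step 3: Tier 3 (duration > 16): 4 records, sum = 86 × 1.2 = 103.2
Step 4: Final sum = 22.0 + 17.6 + 103.2 = 142.8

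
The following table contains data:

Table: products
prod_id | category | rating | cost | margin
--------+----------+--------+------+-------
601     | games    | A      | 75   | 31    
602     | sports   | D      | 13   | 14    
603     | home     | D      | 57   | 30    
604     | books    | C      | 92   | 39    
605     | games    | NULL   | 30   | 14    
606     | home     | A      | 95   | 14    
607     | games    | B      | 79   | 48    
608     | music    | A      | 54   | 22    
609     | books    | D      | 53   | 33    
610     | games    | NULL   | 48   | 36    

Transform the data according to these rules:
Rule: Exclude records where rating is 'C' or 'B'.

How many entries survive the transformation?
8

Step 1: Count records to exclude
  - 1 (C) + 1 (B) = 2 records
Step 2: Total records: 10
Step 3: Remaining = 10 - 2 = 8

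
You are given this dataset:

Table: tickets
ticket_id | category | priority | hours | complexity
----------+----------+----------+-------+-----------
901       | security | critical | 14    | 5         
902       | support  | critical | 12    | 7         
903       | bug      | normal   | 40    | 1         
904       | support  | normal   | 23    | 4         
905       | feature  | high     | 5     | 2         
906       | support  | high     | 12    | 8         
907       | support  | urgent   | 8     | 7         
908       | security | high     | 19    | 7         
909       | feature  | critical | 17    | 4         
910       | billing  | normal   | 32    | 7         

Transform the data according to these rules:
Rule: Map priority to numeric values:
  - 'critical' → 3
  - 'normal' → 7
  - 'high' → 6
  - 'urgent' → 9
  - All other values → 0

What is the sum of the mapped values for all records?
57

Step 1: Apply mapping to each record
Step 2: Count by status:
  'critical': 3 records × 3 = 9
  'normal': 3 records × 7 = 21
  'high': 3 records × 6 = 18
  'urgent': 1 records × 9 = 9
Step 3: Sum all mapped values = 57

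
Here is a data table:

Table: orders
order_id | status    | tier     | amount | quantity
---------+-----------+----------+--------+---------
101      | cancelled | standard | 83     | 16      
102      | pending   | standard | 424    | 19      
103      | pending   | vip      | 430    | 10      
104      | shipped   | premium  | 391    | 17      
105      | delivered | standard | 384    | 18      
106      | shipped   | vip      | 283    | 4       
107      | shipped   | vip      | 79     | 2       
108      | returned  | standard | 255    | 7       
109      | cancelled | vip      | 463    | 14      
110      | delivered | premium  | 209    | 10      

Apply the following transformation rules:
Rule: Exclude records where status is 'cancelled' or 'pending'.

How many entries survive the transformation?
6

Step 1: Count records to exclude
  - 2 (cancelled) + 2 (pending) = 4 records
Step 2: Total records: 10
Step 3: Remaining = 10 - 4 = 6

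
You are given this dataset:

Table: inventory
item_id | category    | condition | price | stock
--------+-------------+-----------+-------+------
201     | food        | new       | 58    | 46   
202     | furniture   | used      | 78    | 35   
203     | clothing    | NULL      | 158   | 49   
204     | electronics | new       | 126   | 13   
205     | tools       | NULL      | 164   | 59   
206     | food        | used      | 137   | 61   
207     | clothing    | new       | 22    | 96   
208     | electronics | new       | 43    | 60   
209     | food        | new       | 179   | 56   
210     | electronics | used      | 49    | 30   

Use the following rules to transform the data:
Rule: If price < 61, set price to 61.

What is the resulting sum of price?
1086

Step 1: 4 records have price < 61
Step 2: These records originally summed to 172
Step 3: After setting to minimum: 4 × 61 = 244
Step 4: Unaffected records sum: 842
Step 5: Final sum = 244 + 842 = 1086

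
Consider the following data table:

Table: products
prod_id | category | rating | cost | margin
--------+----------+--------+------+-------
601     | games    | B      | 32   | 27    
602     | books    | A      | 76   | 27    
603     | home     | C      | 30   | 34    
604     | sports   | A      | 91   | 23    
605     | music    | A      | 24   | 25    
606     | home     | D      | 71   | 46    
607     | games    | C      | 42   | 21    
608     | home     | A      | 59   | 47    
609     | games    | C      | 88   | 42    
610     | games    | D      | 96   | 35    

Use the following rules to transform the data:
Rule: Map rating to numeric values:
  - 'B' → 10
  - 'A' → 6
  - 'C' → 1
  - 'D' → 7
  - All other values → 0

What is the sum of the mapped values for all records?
51

Step 1: Apply mapping to each record
Step 2: Count by status:
  'B': 1 records × 10 = 10
  'A': 4 records × 6 = 24
  'C': 3 records × 1 = 3
  'D': 2 records × 7 = 14
Step 3: Sum all mapped values = 51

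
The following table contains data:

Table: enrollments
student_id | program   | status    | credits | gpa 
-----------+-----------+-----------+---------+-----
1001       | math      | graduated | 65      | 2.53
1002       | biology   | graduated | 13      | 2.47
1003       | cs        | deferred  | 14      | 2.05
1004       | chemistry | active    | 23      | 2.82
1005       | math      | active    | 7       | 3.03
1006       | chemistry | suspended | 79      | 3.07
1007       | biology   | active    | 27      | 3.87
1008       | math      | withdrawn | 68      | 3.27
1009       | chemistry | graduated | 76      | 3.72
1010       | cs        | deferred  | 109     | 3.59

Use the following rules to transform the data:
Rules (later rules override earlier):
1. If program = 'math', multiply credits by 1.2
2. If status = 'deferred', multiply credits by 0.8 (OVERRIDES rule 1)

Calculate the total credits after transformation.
484.4

Step 1: Rule 2 takes priority for records with status = 'deferred'
  - 2 records: 123 × 0.8 = 98.4
Step 2: Rule 1 applies to remaining records with program = 'math'
  - 3 records: 140 × 1.2 = 168.0
Step 3: Other records unchanged: 218
Step 4: Final sum = 98.4 + 168.0 + 218 = 484.4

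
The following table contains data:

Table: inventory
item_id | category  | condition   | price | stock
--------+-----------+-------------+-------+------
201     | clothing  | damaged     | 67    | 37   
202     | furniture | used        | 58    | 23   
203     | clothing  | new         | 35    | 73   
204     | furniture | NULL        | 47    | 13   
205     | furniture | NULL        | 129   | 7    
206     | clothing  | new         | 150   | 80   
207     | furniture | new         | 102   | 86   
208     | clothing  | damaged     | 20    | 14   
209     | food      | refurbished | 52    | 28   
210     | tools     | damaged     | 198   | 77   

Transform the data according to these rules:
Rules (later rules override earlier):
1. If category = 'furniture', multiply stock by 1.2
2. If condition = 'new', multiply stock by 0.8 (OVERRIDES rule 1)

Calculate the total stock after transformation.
398.8

Step 1: Rule 2 takes priority for records with condition = 'new'
  - 3 records: 239 × 0.8 = 191.2
Step 2: Rule 1 applies to remaining records with category = 'furniture'
  - 3 records: 43 × 1.2 = 51.6
Step 3: Other records unchanged: 156
Step 4: Final sum = 191.2 + 51.6 + 156 = 398.8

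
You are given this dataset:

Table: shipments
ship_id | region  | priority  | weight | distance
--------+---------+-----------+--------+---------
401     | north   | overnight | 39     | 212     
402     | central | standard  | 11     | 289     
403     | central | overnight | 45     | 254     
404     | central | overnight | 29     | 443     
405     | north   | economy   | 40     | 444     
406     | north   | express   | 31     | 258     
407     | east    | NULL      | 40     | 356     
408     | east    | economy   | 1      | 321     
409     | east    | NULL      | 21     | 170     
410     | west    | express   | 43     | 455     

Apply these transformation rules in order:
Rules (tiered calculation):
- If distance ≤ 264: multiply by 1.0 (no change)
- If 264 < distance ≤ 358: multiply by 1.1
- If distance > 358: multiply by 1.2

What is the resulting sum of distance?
3567.0

Step 1: Tier 1 (distance ≤ 264): 4 records, sum = 894 × 1.0 = 894.0
Step 2: Tier 2 (264 < distance ≤ 358): 3 records, sum = 966 × 1.1 = 1062.6
Step 3: Tier 3 (distance > 358): 3 records, sum = 1342 × 1.2 = 1610.4
Step 4: Final sum = 894.0 + 1062.6 + 1610.4 = 3567.0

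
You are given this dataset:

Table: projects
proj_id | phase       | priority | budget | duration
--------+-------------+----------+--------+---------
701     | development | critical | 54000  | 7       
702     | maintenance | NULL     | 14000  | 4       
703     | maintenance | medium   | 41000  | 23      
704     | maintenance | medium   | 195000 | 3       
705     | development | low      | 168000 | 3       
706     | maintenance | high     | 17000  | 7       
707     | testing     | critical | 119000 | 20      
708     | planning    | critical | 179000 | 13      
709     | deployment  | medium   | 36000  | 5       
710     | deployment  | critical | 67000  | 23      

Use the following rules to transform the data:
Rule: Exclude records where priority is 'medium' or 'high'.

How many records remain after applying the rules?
6

Step 1: Count records to exclude
  - 3 (medium) + 1 (high) = 4 records
Step 2: Total records: 10
Step 3: Remaining = 10 - 4 = 6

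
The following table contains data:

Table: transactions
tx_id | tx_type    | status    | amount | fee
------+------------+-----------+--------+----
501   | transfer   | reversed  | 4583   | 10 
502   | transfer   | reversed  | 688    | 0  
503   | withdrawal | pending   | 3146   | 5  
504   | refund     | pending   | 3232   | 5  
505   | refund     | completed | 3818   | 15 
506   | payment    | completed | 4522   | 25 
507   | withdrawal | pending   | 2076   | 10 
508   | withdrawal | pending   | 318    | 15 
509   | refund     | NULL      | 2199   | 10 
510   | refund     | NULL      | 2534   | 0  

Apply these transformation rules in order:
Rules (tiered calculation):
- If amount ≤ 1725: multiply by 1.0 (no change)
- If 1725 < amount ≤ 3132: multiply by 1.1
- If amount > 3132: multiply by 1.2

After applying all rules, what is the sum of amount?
31657.1

Step 1: Tier 1 (amount ≤ 1725): 2 records, sum = 1006 × 1.0 = 1006.0
Step 2: Tier 2 (1725 < amount ≤ 3132): 3 records, sum = 6809 × 1.1 = 7489.9
Step 3: Tier 3 (amount > 3132): 5 records, sum = 19301 × 1.2 = 23161.2
Step 4: Final sum = 1006.0 + 7489.9 + 23161.2 = 31657.1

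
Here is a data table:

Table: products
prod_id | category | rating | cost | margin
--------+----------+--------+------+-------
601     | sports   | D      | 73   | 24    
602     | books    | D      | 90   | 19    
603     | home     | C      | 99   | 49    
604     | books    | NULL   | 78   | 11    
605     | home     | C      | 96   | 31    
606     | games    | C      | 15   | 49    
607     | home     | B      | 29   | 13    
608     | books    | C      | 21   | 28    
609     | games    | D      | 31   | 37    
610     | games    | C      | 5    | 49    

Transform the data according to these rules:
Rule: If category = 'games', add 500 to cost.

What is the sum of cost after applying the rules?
2037

Step 1: Count records where category = 'games': 3
Step 2: Total bonus added: 3 × 500 = 1500
Step 3: Original sum of cost: 537
Step 4: Final sum = 537 + 1500 = 2037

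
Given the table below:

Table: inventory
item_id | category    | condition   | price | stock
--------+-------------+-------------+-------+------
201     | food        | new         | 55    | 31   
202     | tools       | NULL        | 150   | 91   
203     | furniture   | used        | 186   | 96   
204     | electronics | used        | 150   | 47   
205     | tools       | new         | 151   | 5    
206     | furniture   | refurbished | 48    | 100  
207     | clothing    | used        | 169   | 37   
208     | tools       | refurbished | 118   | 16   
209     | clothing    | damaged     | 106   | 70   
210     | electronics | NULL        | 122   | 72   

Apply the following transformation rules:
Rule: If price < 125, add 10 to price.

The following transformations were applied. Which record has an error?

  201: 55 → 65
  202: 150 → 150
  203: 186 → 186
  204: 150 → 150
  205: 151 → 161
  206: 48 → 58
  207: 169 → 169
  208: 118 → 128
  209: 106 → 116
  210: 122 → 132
Record 205 has an error. The correct transformed value should be 151, not 161.

Step 1: Check each record against the rule
Step 2: Record 205 has price = 151
Step 3: Since 151 >= 125, the bonus should not have been applied
Step 4: Correct value = 151, but claimed value = 161
Conclusion: Record 205 has the error.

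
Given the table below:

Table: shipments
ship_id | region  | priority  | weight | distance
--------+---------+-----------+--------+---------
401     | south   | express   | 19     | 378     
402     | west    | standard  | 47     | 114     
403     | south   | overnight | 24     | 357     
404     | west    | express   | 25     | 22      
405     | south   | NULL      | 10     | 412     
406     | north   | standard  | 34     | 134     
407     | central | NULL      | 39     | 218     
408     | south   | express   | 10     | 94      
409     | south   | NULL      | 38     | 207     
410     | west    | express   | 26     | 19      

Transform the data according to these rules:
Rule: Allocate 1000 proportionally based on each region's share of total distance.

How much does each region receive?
central: 111.51, north: 68.54, south: 740.66, west: 79.28

Step 1: Calculate total distance = 1955
Step 2: Calculate each region's proportion:
  central: 218/1955 = 11.15% → 111.51
  north: 134/1955 = 6.85% → 68.54
  south: 1448/1955 = 74.07% → 740.66
  west: 155/1955 = 7.93% → 79.28
Step 3: Verify: sum of allocations ≈ 1000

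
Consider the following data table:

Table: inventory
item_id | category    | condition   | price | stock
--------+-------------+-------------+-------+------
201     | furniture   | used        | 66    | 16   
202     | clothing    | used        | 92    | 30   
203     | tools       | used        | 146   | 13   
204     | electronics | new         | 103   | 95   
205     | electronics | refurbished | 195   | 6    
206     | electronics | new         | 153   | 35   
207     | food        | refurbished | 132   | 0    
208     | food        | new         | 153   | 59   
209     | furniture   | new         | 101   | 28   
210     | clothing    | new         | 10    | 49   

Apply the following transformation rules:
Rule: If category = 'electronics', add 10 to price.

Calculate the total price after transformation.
1181

Step 1: Count records where category = 'electronics': 3
Step 2: Total bonus added: 3 × 10 = 30
Step 3: Original sum of price: 1151
Step 4: Final sum = 1151 + 30 = 1181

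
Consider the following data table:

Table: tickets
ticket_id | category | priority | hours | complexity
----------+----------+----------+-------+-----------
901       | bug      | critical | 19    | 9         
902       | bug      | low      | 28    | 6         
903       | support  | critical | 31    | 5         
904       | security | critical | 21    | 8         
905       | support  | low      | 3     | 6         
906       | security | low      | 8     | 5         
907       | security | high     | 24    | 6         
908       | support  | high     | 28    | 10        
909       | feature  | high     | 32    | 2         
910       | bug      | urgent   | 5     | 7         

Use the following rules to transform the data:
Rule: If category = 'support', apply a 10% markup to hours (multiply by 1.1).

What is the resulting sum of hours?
205.2

Step 1: Records with category = 'support' have total hours = 62
Step 2: Apply multiplier: 62 × 1.1 = 68.2
Step 3: Other records total: 137
Step 4: Final sum = 68.2 + 137 = 205.2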